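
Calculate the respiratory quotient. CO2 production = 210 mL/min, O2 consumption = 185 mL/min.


RQ = VCO2 / VO2
RQ = 210 / 185
RQ = 1.135


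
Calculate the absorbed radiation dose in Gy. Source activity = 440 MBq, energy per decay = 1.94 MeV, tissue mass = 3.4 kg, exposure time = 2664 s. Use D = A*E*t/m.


A = 440 MBq = 4.4000e+08 Bq
E = 1.94 MeV = 3.10788e-13 J
D = A*E*t/m = 4.4000e+08*3.10788e-13*2664/3.4
D = 0.1071 Gy


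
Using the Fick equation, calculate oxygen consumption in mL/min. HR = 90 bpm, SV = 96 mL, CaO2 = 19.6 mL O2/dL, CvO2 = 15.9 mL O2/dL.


CO = HR*SV = 90*96/1000 = 8.64 L/min
a-v O2 diff = 19.6 - 15.9 = 3.7 mL/dL
VO2 = CO * (CaO2-CvO2) * 10 dL/L
VO2 = 8.64 * 3.7 * 10
VO2 = 319.7 mL/min


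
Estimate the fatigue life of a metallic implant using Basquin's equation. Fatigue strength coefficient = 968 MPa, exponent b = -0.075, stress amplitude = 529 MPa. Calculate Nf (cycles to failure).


sigma_a = sigma_f' * (2Nf)^b
2Nf = (sigma_a/sigma_f')^(1/b)
2Nf = (529/968)^(1/-0.075)
2Nf = 3154.4899
Nf = 1577


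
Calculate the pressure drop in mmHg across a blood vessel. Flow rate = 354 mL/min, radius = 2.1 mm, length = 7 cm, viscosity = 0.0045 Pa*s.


dP = 8*mu*L*Q / (pi*r^4)
Q = 354 mL/min = 5.9e-06 m^3/s
dP = 243.347 Pa = 243.347 / 133.322 mmHg = 1.825 mmHg


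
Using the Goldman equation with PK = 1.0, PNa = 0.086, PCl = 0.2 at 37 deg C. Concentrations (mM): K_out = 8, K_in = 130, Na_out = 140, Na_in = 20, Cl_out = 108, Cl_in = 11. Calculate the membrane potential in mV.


Vm = (RT/F)*ln((PK*Ko + PNa*Nao + PCl*Cli)/(PK*Ki + PNa*Nai + PCl*Clo))
Numer = 22.24, Denom = 153.32
Vm = -51.6 mV


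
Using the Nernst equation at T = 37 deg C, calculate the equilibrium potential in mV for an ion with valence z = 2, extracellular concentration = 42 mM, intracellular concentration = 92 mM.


E = (RT/(zF)) * ln(C_out/C_in)
T = 37 + 273.15 = 310.15 K
E = (8.314 * 310.15 / (2 * 96485)) * ln(42/92)
E = -10.48 mV


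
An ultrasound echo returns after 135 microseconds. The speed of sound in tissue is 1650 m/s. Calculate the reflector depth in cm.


depth = c * t / 2
t = 135 us = 1.3500e-04 s
depth = 1650 * 1.3500e-04 / 2
depth = 0.111375 m = 11.1375 cm


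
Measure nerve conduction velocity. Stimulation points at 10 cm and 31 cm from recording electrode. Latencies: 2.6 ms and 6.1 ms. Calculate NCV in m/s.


Distance = (31 - 10) / 100 = 0.21 m
dt = (6.1 - 2.6) / 1000 = 0.0035 s
NCV = dist / dt = 60 m/s


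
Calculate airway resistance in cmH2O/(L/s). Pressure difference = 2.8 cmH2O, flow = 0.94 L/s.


R = dP / flow
R = 2.8 / 0.94
R = 2.979 cmH2O/(L/s)


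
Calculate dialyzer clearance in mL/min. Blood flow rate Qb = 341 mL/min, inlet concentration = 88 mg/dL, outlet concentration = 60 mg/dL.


K = Qb * (Cb_in - Cb_out) / Cb_in
K = 341 * (88 - 60) / 88
K = 108.5 mL/min


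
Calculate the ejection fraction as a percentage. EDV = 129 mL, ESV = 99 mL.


SV = EDV - ESV = 129 - 99 = 30 mL
EF = SV/EDV * 100 = 30/129 * 100
EF = 23.26%


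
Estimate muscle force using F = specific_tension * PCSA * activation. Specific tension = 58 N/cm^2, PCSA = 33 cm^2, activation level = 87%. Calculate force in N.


F = sigma * PCSA * activation
F = 58 * 33 * 0.87
F = 1665 N


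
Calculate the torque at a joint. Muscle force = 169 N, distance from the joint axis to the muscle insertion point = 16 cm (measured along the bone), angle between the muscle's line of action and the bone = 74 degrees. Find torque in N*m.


Torque = F * d * sin(theta)   (moment arm = d*sin(theta))
d = 16 cm = 0.16 m
Torque = 169 * 0.16 * sin(74)
Torque = 25.99 N*m


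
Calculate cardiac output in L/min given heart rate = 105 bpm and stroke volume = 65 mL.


CO = HR * SV
CO = 105 * 65 / 1000
CO = 6.825 L/min


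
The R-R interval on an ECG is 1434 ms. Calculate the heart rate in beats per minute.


HR = 60 / RR_interval(s)
RR = 1434 ms = 1.434 s
HR = 60 / 1.434 = 41.84 bpm


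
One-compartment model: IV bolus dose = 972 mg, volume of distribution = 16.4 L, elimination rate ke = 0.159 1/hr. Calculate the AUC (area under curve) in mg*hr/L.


C0 = Dose/Vd = 972/16.4 = 59.2683 mg/L
AUC = C0/ke = 59.2683/0.159
AUC = 372.8 mg*hr/L


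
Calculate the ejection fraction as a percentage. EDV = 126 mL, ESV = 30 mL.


SV = EDV - ESV = 126 - 30 = 96 mL
EF = SV/EDV * 100 = 96/126 * 100
EF = 76.19%


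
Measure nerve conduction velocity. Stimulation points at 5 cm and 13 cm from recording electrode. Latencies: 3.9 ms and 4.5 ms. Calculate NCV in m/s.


Distance = (13 - 5) / 100 = 0.08 m
dt = (4.5 - 3.9) / 1000 = 6.0000e-04 s
NCV = dist / dt = 133.3 m/s


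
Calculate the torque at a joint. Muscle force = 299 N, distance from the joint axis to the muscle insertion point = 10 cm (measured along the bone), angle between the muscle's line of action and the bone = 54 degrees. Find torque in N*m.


Torque = F * d * sin(theta)   (moment arm = d*sin(theta))
d = 10 cm = 0.1 m
Torque = 299 * 0.1 * sin(54)
Torque = 24.19 N*m


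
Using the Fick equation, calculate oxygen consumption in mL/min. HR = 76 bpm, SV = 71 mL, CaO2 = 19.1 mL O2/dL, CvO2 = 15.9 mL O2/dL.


CO = HR*SV = 76*71/1000 = 5.396 L/min
a-v O2 diff = 19.1 - 15.9 = 3.2 mL/dL
VO2 = CO * (CaO2-CvO2) * 10 dL/L
VO2 = 5.396 * 3.2 * 10
VO2 = 172.7 mL/min


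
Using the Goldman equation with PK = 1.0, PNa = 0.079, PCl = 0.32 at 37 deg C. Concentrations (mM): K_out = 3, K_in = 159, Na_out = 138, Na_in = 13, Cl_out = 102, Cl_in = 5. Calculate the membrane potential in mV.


Vm = (RT/F)*ln((PK*Ko + PNa*Nao + PCl*Cli)/(PK*Ki + PNa*Nai + PCl*Clo))
Numer = 15.502, Denom = 192.667
Vm = -67.35 mV


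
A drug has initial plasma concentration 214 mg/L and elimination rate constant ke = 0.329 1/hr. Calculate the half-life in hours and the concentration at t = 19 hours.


t_half = ln(2) / ke = 0.693147 / 0.329 = 2.107 hr
C(t) = C0 * exp(-ke*t) = 214 * exp(-0.329*19)
C(19) = 0.4127 mg/L


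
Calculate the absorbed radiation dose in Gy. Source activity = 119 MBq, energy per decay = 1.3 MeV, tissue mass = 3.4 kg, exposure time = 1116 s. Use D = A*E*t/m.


A = 119 MBq = 1.1900e+08 Bq
E = 1.3 MeV = 2.0826e-13 J
D = A*E*t/m = 1.1900e+08*2.0826e-13*1116/3.4
D = 0.008135 Gy


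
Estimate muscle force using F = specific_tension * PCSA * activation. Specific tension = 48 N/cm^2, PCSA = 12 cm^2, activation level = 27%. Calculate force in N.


F = sigma * PCSA * activation
F = 48 * 12 * 0.27
F = 155.5 N


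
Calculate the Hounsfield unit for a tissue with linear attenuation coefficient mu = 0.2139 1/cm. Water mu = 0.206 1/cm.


HU = ((mu_tissue - mu_water) / mu_water) * 1000
HU = ((0.2139 - 0.206) / 0.206) * 1000
HU = 38.35


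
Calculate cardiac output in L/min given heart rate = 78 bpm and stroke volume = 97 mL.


CO = HR * SV
CO = 78 * 97 / 1000
CO = 7.566 L/min


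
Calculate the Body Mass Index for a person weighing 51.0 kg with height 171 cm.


BMI = weight / height^2
height = 171 cm = 1.71 m
BMI = 51.0 / 1.71^2
BMI = 17.44 kg/m^2


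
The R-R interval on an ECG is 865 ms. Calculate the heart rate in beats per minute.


HR = 60 / RR_interval(s)
RR = 865 ms = 0.865 s
HR = 60 / 0.865 = 69.36 bpm


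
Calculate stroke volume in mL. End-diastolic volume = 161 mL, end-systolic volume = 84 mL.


SV = EDV - ESV
SV = 161 - 84
SV = 77 mL


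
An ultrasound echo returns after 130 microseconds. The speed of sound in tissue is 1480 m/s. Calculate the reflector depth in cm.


depth = c * t / 2
t = 130 us = 1.3000e-04 s
depth = 1480 * 1.3000e-04 / 2
depth = 0.0962 m = 9.62 cm


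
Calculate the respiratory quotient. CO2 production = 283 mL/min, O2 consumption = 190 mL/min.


RQ = VCO2 / VO2
RQ = 283 / 190
RQ = 1.489


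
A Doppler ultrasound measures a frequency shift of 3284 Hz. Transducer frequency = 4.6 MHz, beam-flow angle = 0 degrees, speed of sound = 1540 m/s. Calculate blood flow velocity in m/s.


v = fd * c / (2 * f0 * cos(theta))
v = 3284 * 1540 / (2 * 4.6000e+06 * cos(0))
v = 0.5497 m/s


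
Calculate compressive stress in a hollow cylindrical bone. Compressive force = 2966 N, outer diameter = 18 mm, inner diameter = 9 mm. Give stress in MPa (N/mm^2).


A = pi*(r_o^2 - r_i^2)
r_o = 9 mm, r_i = 4.5 mm
A = 190.852 mm^2
sigma = F/A = 2966 / 190.852
sigma = 15.54 MPa


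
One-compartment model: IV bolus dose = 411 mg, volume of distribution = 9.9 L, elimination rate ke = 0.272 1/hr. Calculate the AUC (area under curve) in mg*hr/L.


C0 = Dose/Vd = 411/9.9 = 41.5152 mg/L
AUC = C0/ke = 41.5152/0.272
AUC = 152.6 mg*hr/L


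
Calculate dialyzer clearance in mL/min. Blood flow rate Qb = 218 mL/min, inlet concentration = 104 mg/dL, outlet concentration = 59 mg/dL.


K = Qb * (Cb_in - Cb_out) / Cb_in
K = 218 * (104 - 59) / 104
K = 94.33 mL/min


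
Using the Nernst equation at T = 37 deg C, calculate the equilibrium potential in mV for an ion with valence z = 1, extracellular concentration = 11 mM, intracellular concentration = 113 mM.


E = (RT/(zF)) * ln(C_out/C_in)
T = 37 + 273.15 = 310.15 K
E = (8.314 * 310.15 / (1 * 96485)) * ln(11/113)
E = -62.26 mV


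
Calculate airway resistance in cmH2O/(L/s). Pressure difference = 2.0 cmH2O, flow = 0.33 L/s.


R = dP / flow
R = 2.0 / 0.33
R = 6.061 cmH2O/(L/s)


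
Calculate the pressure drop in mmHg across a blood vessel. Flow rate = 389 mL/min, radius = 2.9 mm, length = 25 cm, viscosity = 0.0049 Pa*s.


dP = 8*mu*L*Q / (pi*r^4)
Q = 389 mL/min = 6.48333e-06 m^3/s
dP = 285.945 Pa = 285.945 / 133.322 mmHg = 2.145 mmHg


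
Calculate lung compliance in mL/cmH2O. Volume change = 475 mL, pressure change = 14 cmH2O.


C = dV / dP
C = 475 / 14
C = 33.93 mL/cmH2O


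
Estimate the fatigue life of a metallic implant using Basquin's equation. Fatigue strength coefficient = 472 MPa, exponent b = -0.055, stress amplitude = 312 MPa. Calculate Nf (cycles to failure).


sigma_a = sigma_f' * (2Nf)^b
2Nf = (sigma_a/sigma_f')^(1/b)
2Nf = (312/472)^(1/-0.055)
2Nf = 1857.2138
Nf = 928.6


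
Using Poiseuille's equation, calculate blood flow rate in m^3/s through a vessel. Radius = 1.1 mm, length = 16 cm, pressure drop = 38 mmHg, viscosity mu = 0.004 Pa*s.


Q = pi*r^4*dP / (8*mu*L)
r = 0.0011 m, L = 0.16 m
dP = 38 mmHg = 5066.236 Pa
Q = 4.5513e-06 m^3/s


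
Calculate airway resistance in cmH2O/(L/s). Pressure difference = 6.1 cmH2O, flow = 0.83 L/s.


R = dP / flow
R = 6.1 / 0.83
R = 7.349 cmH2O/(L/s)


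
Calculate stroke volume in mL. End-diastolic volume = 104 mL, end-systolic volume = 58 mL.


SV = EDV - ESV
SV = 104 - 58
SV = 46 mL


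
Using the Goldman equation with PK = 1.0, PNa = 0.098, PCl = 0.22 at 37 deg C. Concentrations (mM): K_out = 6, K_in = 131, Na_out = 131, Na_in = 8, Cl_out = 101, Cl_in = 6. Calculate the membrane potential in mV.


Vm = (RT/F)*ln((PK*Ko + PNa*Nao + PCl*Cli)/(PK*Ki + PNa*Nai + PCl*Clo))
Numer = 20.158, Denom = 154.004
Vm = -54.34 mV


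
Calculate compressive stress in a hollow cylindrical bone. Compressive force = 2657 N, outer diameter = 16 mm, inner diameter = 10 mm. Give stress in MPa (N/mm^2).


A = pi*(r_o^2 - r_i^2)
r_o = 8 mm, r_i = 5 mm
A = 122.522 mm^2
sigma = F/A = 2657 / 122.522
sigma = 21.69 MPa


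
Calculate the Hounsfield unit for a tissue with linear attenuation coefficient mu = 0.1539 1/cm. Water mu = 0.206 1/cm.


HU = ((mu_tissue - mu_water) / mu_water) * 1000
HU = ((0.1539 - 0.206) / 0.206) * 1000
HU = -252.9


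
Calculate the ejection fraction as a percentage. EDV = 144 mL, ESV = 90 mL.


SV = EDV - ESV = 144 - 90 = 54 mL
EF = SV/EDV * 100 = 54/144 * 100
EF = 37.5%


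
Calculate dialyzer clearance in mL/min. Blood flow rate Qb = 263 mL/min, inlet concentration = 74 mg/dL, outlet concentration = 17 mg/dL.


K = Qb * (Cb_in - Cb_out) / Cb_in
K = 263 * (74 - 17) / 74
K = 202.6 mL/min


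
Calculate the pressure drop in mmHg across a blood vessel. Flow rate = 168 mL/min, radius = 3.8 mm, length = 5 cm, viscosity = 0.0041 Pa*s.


dP = 8*mu*L*Q / (pi*r^4)
Q = 168 mL/min = 2.8e-06 m^3/s
dP = 7.00999 Pa = 7.00999 / 133.322 mmHg = 0.05258 mmHg


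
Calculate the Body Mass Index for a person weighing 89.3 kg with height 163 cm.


BMI = weight / height^2
height = 163 cm = 1.63 m
BMI = 89.3 / 1.63^2
BMI = 33.61 kg/m^2


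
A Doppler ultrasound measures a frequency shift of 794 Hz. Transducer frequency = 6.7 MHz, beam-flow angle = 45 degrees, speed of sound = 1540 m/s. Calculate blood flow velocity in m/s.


v = fd * c / (2 * f0 * cos(theta))
v = 794 * 1540 / (2 * 6.7000e+06 * cos(45))
v = 0.129 m/s


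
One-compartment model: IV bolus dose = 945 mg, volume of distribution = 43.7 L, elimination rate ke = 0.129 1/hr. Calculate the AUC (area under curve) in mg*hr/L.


C0 = Dose/Vd = 945/43.7 = 21.6247 mg/L
AUC = C0/ke = 21.6247/0.129
AUC = 167.6 mg*hr/L


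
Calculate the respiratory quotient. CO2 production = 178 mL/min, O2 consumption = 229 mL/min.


RQ = VCO2 / VO2
RQ = 178 / 229
RQ = 0.7773


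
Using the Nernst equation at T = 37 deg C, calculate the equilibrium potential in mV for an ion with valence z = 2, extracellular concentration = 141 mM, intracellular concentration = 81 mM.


E = (RT/(zF)) * ln(C_out/C_in)
T = 37 + 273.15 = 310.15 K
E = (8.314 * 310.15 / (2 * 96485)) * ln(141/81)
E = 7.407 mV


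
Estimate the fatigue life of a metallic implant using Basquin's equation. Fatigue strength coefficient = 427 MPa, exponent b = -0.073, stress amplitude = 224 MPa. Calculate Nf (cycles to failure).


sigma_a = sigma_f' * (2Nf)^b
2Nf = (sigma_a/sigma_f')^(1/b)
2Nf = (224/427)^(1/-0.073)
2Nf = 6887.7953
Nf = 3444


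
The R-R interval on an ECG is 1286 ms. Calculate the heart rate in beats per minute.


HR = 60 / RR_interval(s)
RR = 1286 ms = 1.286 s
HR = 60 / 1.286 = 46.66 bpm


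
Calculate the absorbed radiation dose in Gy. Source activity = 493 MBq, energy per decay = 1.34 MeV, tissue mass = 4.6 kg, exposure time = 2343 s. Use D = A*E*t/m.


A = 493 MBq = 4.9300e+08 Bq
E = 1.34 MeV = 2.14668e-13 J
D = A*E*t/m = 4.9300e+08*2.14668e-13*2343/4.6
D = 0.0539 Gy


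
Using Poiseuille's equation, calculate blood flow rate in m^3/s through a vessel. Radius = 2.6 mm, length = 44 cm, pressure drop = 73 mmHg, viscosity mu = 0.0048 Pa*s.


Q = pi*r^4*dP / (8*mu*L)
r = 0.0026 m, L = 0.44 m
dP = 73 mmHg = 9732.506 Pa
Q = 8.2696e-05 m^3/s


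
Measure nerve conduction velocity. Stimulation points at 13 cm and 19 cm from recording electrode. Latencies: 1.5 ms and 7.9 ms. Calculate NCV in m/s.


Distance = (19 - 13) / 100 = 0.06 m
dt = (7.9 - 1.5) / 1000 = 0.0064 s
NCV = dist / dt = 9.375 m/s


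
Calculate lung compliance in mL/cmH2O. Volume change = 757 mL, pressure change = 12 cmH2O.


C = dV / dP
C = 757 / 12
C = 63.08 mL/cmH2O


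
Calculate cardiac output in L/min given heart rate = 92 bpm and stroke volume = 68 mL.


CO = HR * SV
CO = 92 * 68 / 1000
CO = 6.256 L/min


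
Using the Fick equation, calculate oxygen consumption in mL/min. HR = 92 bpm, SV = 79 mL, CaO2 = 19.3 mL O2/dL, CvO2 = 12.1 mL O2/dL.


CO = HR*SV = 92*79/1000 = 7.268 L/min
a-v O2 diff = 19.3 - 12.1 = 7.2 mL/dL
VO2 = CO * (CaO2-CvO2) * 10 dL/L
VO2 = 7.268 * 7.2 * 10
VO2 = 523.3 mL/min


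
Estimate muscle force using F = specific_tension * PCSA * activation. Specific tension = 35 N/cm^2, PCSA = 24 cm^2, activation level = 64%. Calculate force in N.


F = sigma * PCSA * activation
F = 35 * 24 * 0.64
F = 537.6 N


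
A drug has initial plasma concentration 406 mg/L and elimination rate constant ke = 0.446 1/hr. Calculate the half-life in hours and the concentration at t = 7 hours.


t_half = ln(2) / ke = 0.693147 / 0.446 = 1.554 hr
C(t) = C0 * exp(-ke*t) = 406 * exp(-0.446*7)
C(7) = 17.89 mg/L


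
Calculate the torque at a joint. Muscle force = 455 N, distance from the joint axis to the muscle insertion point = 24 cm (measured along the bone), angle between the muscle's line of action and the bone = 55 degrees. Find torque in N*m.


Torque = F * d * sin(theta)   (moment arm = d*sin(theta))
d = 24 cm = 0.24 m
Torque = 455 * 0.24 * sin(55)
Torque = 89.45 N*m


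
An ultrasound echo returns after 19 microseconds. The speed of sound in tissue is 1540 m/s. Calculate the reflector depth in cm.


depth = c * t / 2
t = 19 us = 1.9000e-05 s
depth = 1540 * 1.9000e-05 / 2
depth = 0.01463 m = 1.463 cm


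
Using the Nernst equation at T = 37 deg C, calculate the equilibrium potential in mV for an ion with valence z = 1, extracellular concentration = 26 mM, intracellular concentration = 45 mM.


E = (RT/(zF)) * ln(C_out/C_in)
T = 37 + 273.15 = 310.15 K
E = (8.314 * 310.15 / (1 * 96485)) * ln(26/45)
E = -14.66 mV


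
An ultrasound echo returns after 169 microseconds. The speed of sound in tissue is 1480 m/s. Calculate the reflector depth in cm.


depth = c * t / 2
t = 169 us = 1.6900e-04 s
depth = 1480 * 1.6900e-04 / 2
depth = 0.12506 m = 12.506 cm


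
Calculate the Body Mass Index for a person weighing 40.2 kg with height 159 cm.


BMI = weight / height^2
height = 159 cm = 1.59 m
BMI = 40.2 / 1.59^2
BMI = 15.9 kg/m^2


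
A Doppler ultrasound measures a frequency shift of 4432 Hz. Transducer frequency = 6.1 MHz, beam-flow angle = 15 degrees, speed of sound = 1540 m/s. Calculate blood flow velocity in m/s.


v = fd * c / (2 * f0 * cos(theta))
v = 4432 * 1540 / (2 * 6.1000e+06 * cos(15))
v = 0.5792 m/s


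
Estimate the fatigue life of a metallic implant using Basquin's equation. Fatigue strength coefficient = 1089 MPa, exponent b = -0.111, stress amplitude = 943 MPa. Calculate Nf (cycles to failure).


sigma_a = sigma_f' * (2Nf)^b
2Nf = (sigma_a/sigma_f')^(1/b)
2Nf = (943/1089)^(1/-0.111)
2Nf = 3.6577068
Nf = 1.829


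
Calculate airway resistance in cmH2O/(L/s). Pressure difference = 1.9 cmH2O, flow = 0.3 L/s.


R = dP / flow
R = 1.9 / 0.3
R = 6.333 cmH2O/(L/s)


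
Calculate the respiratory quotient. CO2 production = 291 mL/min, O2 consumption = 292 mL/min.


RQ = VCO2 / VO2
RQ = 291 / 292
RQ = 0.9966


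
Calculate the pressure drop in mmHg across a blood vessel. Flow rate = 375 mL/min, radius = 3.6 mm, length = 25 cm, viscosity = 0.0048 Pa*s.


dP = 8*mu*L*Q / (pi*r^4)
Q = 375 mL/min = 6.25e-06 m^3/s
dP = 113.708 Pa = 113.708 / 133.322 mmHg = 0.8529 mmHg


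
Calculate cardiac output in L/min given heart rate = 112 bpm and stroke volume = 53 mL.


CO = HR * SV
CO = 112 * 53 / 1000
CO = 5.936 L/min


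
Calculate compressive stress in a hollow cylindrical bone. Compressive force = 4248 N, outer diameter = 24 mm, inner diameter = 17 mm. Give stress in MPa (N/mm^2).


A = pi*(r_o^2 - r_i^2)
r_o = 12 mm, r_i = 8.5 mm
A = 225.409 mm^2
sigma = F/A = 4248 / 225.409
sigma = 18.85 MPa


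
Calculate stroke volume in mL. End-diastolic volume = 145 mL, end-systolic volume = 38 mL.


SV = EDV - ESV
SV = 145 - 38
SV = 107 mL


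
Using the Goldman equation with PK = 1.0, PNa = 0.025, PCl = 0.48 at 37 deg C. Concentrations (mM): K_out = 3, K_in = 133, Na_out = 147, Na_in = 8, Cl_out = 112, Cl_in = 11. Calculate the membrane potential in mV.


Vm = (RT/F)*ln((PK*Ko + PNa*Nao + PCl*Cli)/(PK*Ki + PNa*Nai + PCl*Clo))
Numer = 11.955, Denom = 186.96
Vm = -73.49 mV


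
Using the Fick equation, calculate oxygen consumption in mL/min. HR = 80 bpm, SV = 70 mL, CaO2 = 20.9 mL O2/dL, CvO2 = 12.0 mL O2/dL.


CO = HR*SV = 80*70/1000 = 5.6 L/min
a-v O2 diff = 20.9 - 12.0 = 8.9 mL/dL
VO2 = CO * (CaO2-CvO2) * 10 dL/L
VO2 = 5.6 * 8.9 * 10
VO2 = 498.4 mL/min


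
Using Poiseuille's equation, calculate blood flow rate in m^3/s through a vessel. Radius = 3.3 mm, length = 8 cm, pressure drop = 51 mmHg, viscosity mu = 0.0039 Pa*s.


Q = pi*r^4*dP / (8*mu*L)
r = 0.0033 m, L = 0.08 m
dP = 51 mmHg = 6799.422 Pa
Q = 0.001015 m^3/s


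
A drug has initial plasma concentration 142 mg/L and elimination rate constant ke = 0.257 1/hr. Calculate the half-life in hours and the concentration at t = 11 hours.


t_half = ln(2) / ke = 0.693147 / 0.257 = 2.697 hr
C(t) = C0 * exp(-ke*t) = 142 * exp(-0.257*11)
C(11) = 8.405 mg/L


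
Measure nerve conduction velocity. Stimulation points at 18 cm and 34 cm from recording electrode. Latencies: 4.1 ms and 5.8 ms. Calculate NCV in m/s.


Distance = (34 - 18) / 100 = 0.16 m
dt = (5.8 - 4.1) / 1000 = 0.0017 s
NCV = dist / dt = 94.12 m/s


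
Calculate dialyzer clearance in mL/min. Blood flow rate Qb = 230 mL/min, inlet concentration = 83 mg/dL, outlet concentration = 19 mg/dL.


K = Qb * (Cb_in - Cb_out) / Cb_in
K = 230 * (83 - 19) / 83
K = 177.3 mL/min


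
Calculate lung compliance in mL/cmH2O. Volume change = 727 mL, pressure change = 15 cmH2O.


C = dV / dP
C = 727 / 15
C = 48.47 mL/cmH2O


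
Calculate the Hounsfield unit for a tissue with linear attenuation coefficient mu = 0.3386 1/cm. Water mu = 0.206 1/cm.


HU = ((mu_tissue - mu_water) / mu_water) * 1000
HU = ((0.3386 - 0.206) / 0.206) * 1000
HU = 643.7


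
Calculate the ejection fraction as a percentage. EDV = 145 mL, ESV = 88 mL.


SV = EDV - ESV = 145 - 88 = 57 mL
EF = SV/EDV * 100 = 57/145 * 100
EF = 39.31%


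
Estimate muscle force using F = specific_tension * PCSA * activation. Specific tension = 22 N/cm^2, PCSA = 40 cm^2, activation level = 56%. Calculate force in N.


F = sigma * PCSA * activation
F = 22 * 40 * 0.56
F = 492.8 N


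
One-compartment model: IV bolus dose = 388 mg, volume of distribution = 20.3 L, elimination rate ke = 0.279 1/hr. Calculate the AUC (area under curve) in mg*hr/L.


C0 = Dose/Vd = 388/20.3 = 19.1133 mg/L
AUC = C0/ke = 19.1133/0.279
AUC = 68.51 mg*hr/L


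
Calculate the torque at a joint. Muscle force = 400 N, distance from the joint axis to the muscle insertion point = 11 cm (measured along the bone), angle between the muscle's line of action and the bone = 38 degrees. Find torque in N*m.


Torque = F * d * sin(theta)   (moment arm = d*sin(theta))
d = 11 cm = 0.11 m
Torque = 400 * 0.11 * sin(38)
Torque = 27.09 N*m


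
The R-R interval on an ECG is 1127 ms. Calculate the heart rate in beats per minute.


HR = 60 / RR_interval(s)
RR = 1127 ms = 1.127 s
HR = 60 / 1.127 = 53.24 bpm


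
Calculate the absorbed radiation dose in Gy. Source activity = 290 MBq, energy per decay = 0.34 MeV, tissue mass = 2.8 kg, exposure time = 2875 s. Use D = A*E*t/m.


A = 290 MBq = 2.9000e+08 Bq
E = 0.34 MeV = 5.4468e-14 J
D = A*E*t/m = 2.9000e+08*5.4468e-14*2875/2.8
D = 0.01622 Gy


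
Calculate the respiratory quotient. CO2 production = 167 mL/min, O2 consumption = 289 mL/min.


RQ = VCO2 / VO2
RQ = 167 / 289
RQ = 0.5779


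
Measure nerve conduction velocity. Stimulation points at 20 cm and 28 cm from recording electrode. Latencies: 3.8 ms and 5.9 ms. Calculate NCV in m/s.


Distance = (28 - 20) / 100 = 0.08 m
dt = (5.9 - 3.8) / 1000 = 0.0021 s
NCV = dist / dt = 38.1 m/s


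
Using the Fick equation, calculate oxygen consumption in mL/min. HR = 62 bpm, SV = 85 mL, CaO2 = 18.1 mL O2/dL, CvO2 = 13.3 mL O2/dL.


CO = HR*SV = 62*85/1000 = 5.27 L/min
a-v O2 diff = 18.1 - 13.3 = 4.8 mL/dL
VO2 = CO * (CaO2-CvO2) * 10 dL/L
VO2 = 5.27 * 4.8 * 10
VO2 = 253 mL/min


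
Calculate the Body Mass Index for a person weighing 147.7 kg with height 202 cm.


BMI = weight / height^2
height = 202 cm = 2.02 m
BMI = 147.7 / 2.02^2
BMI = 36.2 kg/m^2


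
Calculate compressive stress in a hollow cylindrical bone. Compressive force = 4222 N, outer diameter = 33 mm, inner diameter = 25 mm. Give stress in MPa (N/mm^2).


A = pi*(r_o^2 - r_i^2)
r_o = 16.5 mm, r_i = 12.5 mm
A = 364.425 mm^2
sigma = F/A = 4222 / 364.425
sigma = 11.59 MPa


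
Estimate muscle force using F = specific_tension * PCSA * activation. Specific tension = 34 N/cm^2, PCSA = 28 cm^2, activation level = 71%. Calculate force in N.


F = sigma * PCSA * activation
F = 34 * 28 * 0.71
F = 675.9 N


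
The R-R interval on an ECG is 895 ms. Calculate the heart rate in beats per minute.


HR = 60 / RR_interval(s)
RR = 895 ms = 0.895 s
HR = 60 / 0.895 = 67.04 bpm


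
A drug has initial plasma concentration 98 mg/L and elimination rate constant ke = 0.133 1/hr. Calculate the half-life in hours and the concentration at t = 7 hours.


t_half = ln(2) / ke = 0.693147 / 0.133 = 5.212 hr
C(t) = C0 * exp(-ke*t) = 98 * exp(-0.133*7)
C(7) = 38.63 mg/L


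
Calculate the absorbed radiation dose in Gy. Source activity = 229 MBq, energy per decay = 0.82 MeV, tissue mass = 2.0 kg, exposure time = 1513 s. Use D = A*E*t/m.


A = 229 MBq = 2.2900e+08 Bq
E = 0.82 MeV = 1.31364e-13 J
D = A*E*t/m = 2.2900e+08*1.31364e-13*1513/2.0
D = 0.02276 Gy


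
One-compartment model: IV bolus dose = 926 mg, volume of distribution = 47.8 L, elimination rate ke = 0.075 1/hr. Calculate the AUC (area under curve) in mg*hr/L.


C0 = Dose/Vd = 926/47.8 = 19.3724 mg/L
AUC = C0/ke = 19.3724/0.075
AUC = 258.3 mg*hr/L


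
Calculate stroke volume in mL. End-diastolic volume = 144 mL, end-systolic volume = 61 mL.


SV = EDV - ESV
SV = 144 - 61
SV = 83 mL


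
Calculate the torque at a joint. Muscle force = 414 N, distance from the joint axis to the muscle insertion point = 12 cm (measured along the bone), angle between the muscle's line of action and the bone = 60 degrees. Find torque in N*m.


Torque = F * d * sin(theta)   (moment arm = d*sin(theta))
d = 12 cm = 0.12 m
Torque = 414 * 0.12 * sin(60)
Torque = 43.02 N*m


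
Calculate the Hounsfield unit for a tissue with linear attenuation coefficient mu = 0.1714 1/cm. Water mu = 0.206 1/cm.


HU = ((mu_tissue - mu_water) / mu_water) * 1000
HU = ((0.1714 - 0.206) / 0.206) * 1000
HU = -168


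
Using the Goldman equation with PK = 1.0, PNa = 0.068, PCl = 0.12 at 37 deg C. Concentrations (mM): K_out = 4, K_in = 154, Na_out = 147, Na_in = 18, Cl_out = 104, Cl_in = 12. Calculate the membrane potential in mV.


Vm = (RT/F)*ln((PK*Ko + PNa*Nao + PCl*Cli)/(PK*Ki + PNa*Nai + PCl*Clo))
Numer = 15.436, Denom = 167.704
Vm = -63.75 mV


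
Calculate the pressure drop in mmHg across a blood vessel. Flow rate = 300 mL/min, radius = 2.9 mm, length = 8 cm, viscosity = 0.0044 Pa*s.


dP = 8*mu*L*Q / (pi*r^4)
Q = 300 mL/min = 5e-06 m^3/s
dP = 63.3667 Pa = 63.3667 / 133.322 mmHg = 0.4753 mmHg


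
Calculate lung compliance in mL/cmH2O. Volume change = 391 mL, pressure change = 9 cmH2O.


C = dV / dP
C = 391 / 9
C = 43.44 mL/cmH2O


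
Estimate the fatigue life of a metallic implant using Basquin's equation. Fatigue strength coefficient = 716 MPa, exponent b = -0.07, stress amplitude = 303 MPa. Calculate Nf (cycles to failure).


sigma_a = sigma_f' * (2Nf)^b
2Nf = (sigma_a/sigma_f')^(1/b)
2Nf = (303/716)^(1/-0.07)
2Nf = 216416.98
Nf = 1.082e+05


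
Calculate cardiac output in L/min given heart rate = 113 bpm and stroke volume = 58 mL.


CO = HR * SV
CO = 113 * 58 / 1000
CO = 6.554 L/min


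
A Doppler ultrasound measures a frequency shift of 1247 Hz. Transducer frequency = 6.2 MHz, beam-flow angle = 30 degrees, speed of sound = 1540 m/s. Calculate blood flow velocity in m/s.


v = fd * c / (2 * f0 * cos(theta))
v = 1247 * 1540 / (2 * 6.2000e+06 * cos(30))
v = 0.1788 m/s


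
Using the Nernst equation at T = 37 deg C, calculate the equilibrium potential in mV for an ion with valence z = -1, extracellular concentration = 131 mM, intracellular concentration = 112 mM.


E = (RT/(zF)) * ln(C_out/C_in)
T = 37 + 273.15 = 310.15 K
E = (8.314 * 310.15 / (-1 * 96485)) * ln(131/112)
E = -4.188 mV


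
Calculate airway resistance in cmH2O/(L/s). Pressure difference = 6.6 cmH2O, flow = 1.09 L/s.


R = dP / flow
R = 6.6 / 1.09
R = 6.055 cmH2O/(L/s)


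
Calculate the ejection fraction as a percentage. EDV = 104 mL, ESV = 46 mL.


SV = EDV - ESV = 104 - 46 = 58 mL
EF = SV/EDV * 100 = 58/104 * 100
EF = 55.77%


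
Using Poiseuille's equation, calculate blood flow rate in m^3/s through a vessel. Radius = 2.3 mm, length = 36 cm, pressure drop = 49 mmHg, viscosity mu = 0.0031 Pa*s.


Q = pi*r^4*dP / (8*mu*L)
r = 0.0023 m, L = 0.36 m
dP = 49 mmHg = 6532.778 Pa
Q = 6.4329e-05 m^3/s


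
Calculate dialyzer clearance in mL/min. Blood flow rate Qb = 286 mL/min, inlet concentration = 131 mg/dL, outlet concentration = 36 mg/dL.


K = Qb * (Cb_in - Cb_out) / Cb_in
K = 286 * (131 - 36) / 131
K = 207.4 mL/min


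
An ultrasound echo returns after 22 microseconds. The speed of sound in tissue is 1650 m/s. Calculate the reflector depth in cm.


depth = c * t / 2
t = 22 us = 2.2000e-05 s
depth = 1650 * 2.2000e-05 / 2
depth = 0.01815 m = 1.815 cm


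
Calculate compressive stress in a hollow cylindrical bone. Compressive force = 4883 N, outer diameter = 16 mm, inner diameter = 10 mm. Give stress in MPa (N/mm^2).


A = pi*(r_o^2 - r_i^2)
r_o = 8 mm, r_i = 5 mm
A = 122.522 mm^2
sigma = F/A = 4883 / 122.522
sigma = 39.85 MPa


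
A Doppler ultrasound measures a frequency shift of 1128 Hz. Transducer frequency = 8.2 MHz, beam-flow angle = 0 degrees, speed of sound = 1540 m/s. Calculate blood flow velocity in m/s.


v = fd * c / (2 * f0 * cos(theta))
v = 1128 * 1540 / (2 * 8.2000e+06 * cos(0))
v = 0.1059 m/s


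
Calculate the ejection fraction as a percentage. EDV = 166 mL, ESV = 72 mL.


SV = EDV - ESV = 166 - 72 = 94 mL
EF = SV/EDV * 100 = 94/166 * 100
EF = 56.63%


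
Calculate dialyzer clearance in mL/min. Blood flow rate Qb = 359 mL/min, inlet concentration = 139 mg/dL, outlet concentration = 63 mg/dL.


K = Qb * (Cb_in - Cb_out) / Cb_in
K = 359 * (139 - 63) / 139
K = 196.3 mL/min


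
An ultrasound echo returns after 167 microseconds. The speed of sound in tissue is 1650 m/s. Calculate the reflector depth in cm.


depth = c * t / 2
t = 167 us = 1.6700e-04 s
depth = 1650 * 1.6700e-04 / 2
depth = 0.137775 m = 13.7775 cm


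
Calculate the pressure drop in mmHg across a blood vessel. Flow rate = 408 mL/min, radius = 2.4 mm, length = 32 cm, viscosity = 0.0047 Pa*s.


dP = 8*mu*L*Q / (pi*r^4)
Q = 408 mL/min = 6.8e-06 m^3/s
dP = 784.968 Pa = 784.968 / 133.322 mmHg = 5.888 mmHg


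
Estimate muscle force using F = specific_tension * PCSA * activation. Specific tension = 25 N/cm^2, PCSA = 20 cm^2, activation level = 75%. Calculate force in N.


F = sigma * PCSA * activation
F = 25 * 20 * 0.75
F = 375 N


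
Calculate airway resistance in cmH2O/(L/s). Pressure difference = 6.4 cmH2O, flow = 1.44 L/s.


R = dP / flow
R = 6.4 / 1.44
R = 4.444 cmH2O/(L/s)


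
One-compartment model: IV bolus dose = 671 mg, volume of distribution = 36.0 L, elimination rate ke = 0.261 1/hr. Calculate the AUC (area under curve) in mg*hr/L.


C0 = Dose/Vd = 671/36.0 = 18.6389 mg/L
AUC = C0/ke = 18.6389/0.261
AUC = 71.41 mg*hr/L


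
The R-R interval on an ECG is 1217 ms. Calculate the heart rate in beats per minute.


HR = 60 / RR_interval(s)
RR = 1217 ms = 1.217 s
HR = 60 / 1.217 = 49.3 bpm


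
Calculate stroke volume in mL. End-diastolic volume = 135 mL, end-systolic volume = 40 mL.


SV = EDV - ESV
SV = 135 - 40
SV = 95 mL


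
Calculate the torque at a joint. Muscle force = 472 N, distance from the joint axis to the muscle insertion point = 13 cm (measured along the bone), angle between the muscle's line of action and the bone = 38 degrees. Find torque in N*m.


Torque = F * d * sin(theta)   (moment arm = d*sin(theta))
d = 13 cm = 0.13 m
Torque = 472 * 0.13 * sin(38)
Torque = 37.78 N*m


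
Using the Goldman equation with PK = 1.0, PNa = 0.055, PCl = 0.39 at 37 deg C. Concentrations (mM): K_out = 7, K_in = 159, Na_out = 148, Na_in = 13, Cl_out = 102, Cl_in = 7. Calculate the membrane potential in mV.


Vm = (RT/F)*ln((PK*Ko + PNa*Nao + PCl*Cli)/(PK*Ki + PNa*Nai + PCl*Clo))
Numer = 17.87, Denom = 199.495
Vm = -64.48 mV


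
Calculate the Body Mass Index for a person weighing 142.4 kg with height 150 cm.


BMI = weight / height^2
height = 150 cm = 1.5 m
BMI = 142.4 / 1.5^2
BMI = 63.29 kg/m^2


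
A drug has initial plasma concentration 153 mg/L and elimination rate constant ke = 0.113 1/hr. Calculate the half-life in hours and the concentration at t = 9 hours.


t_half = ln(2) / ke = 0.693147 / 0.113 = 6.134 hr
C(t) = C0 * exp(-ke*t) = 153 * exp(-0.113*9)
C(9) = 55.34 mg/L


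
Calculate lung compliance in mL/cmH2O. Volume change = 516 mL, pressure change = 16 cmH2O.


C = dV / dP
C = 516 / 16
C = 32.25 mL/cmH2O


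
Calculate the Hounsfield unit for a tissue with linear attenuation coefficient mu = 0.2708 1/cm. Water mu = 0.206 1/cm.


HU = ((mu_tissue - mu_water) / mu_water) * 1000
HU = ((0.2708 - 0.206) / 0.206) * 1000
HU = 314.6


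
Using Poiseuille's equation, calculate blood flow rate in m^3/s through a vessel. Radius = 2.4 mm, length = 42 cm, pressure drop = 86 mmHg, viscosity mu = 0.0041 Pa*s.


Q = pi*r^4*dP / (8*mu*L)
r = 0.0024 m, L = 0.42 m
dP = 86 mmHg = 11465.692 Pa
Q = 8.6750e-05 m^3/s


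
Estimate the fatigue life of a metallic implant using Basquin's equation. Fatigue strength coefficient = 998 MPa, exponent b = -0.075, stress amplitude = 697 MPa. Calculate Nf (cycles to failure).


sigma_a = sigma_f' * (2Nf)^b
2Nf = (sigma_a/sigma_f')^(1/b)
2Nf = (697/998)^(1/-0.075)
2Nf = 119.84967
Nf = 59.92


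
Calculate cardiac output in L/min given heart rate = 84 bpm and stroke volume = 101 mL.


CO = HR * SV
CO = 84 * 101 / 1000
CO = 8.484 L/min


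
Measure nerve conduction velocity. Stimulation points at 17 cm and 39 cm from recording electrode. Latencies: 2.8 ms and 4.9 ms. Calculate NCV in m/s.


Distance = (39 - 17) / 100 = 0.22 m
dt = (4.9 - 2.8) / 1000 = 0.0021 s
NCV = dist / dt = 104.8 m/s


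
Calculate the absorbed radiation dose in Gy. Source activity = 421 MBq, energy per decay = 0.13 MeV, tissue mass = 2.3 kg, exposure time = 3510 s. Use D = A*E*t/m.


A = 421 MBq = 4.2100e+08 Bq
E = 0.13 MeV = 2.0826e-14 J
D = A*E*t/m = 4.2100e+08*2.0826e-14*3510/2.3
D = 0.01338 Gy


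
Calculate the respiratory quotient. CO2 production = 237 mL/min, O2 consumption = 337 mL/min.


RQ = VCO2 / VO2
RQ = 237 / 337
RQ = 0.7033


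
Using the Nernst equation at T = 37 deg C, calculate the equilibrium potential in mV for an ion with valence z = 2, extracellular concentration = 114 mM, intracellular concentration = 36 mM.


E = (RT/(zF)) * ln(C_out/C_in)
T = 37 + 273.15 = 310.15 K
E = (8.314 * 310.15 / (2 * 96485)) * ln(114/36)
E = 15.4 mV


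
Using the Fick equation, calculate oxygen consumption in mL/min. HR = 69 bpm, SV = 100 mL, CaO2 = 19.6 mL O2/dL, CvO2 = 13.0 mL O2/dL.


CO = HR*SV = 69*100/1000 = 6.9 L/min
a-v O2 diff = 19.6 - 13.0 = 6.6 mL/dL
VO2 = CO * (CaO2-CvO2) * 10 dL/L
VO2 = 6.9 * 6.6 * 10
VO2 = 455.4 mL/min


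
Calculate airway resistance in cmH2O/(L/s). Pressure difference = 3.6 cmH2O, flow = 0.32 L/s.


R = dP / flow
R = 3.6 / 0.32
R = 11.25 cmH2O/(L/s)


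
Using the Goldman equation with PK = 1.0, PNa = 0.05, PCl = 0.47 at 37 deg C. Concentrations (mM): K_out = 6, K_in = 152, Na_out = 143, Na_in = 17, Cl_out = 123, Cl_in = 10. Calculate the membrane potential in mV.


Vm = (RT/F)*ln((PK*Ko + PNa*Nao + PCl*Cli)/(PK*Ki + PNa*Nai + PCl*Clo))
Numer = 17.85, Denom = 210.66
Vm = -65.96 mV


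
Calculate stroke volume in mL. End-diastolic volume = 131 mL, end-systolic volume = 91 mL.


SV = EDV - ESV
SV = 131 - 91
SV = 40 mL


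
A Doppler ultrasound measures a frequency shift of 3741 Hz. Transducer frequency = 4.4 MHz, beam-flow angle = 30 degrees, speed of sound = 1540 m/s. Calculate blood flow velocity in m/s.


v = fd * c / (2 * f0 * cos(theta))
v = 3741 * 1540 / (2 * 4.4000e+06 * cos(30))
v = 0.756 m/s


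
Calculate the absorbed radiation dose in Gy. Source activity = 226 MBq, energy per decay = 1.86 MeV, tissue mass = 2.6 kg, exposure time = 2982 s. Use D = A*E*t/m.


A = 226 MBq = 2.2600e+08 Bq
E = 1.86 MeV = 2.97972e-13 J
D = A*E*t/m = 2.2600e+08*2.97972e-13*2982/2.6
D = 0.07724 Gy


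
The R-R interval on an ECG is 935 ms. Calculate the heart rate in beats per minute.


HR = 60 / RR_interval(s)
RR = 935 ms = 0.935 s
HR = 60 / 0.935 = 64.17 bpm


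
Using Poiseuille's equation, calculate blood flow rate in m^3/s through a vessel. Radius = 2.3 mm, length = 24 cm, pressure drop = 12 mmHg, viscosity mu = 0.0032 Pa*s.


Q = pi*r^4*dP / (8*mu*L)
r = 0.0023 m, L = 0.24 m
dP = 12 mmHg = 1599.864 Pa
Q = 2.2892e-05 m^3/s


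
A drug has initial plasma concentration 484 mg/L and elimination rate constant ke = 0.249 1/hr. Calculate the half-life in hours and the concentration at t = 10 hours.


t_half = ln(2) / ke = 0.693147 / 0.249 = 2.784 hr
C(t) = C0 * exp(-ke*t) = 484 * exp(-0.249*10)
C(10) = 40.13 mg/L


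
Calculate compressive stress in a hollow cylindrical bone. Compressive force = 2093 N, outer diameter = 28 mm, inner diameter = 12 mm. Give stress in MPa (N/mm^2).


A = pi*(r_o^2 - r_i^2)
r_o = 14 mm, r_i = 6 mm
A = 502.655 mm^2
sigma = F/A = 2093 / 502.655
sigma = 4.164 MPa


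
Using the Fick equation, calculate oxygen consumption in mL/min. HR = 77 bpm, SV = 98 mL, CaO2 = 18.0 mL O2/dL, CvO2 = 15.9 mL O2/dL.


CO = HR*SV = 77*98/1000 = 7.546 L/min
a-v O2 diff = 18.0 - 15.9 = 2.1 mL/dL
VO2 = CO * (CaO2-CvO2) * 10 dL/L
VO2 = 7.546 * 2.1 * 10
VO2 = 158.5 mL/min


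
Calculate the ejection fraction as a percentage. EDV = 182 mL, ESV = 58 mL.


SV = EDV - ESV = 182 - 58 = 124 mL
EF = SV/EDV * 100 = 124/182 * 100
EF = 68.13%


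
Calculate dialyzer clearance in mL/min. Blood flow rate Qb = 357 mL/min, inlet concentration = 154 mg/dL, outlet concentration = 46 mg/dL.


K = Qb * (Cb_in - Cb_out) / Cb_in
K = 357 * (154 - 46) / 154
K = 250.4 mL/min


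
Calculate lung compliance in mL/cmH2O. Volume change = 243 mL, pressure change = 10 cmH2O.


C = dV / dP
C = 243 / 10
C = 24.3 mL/cmH2O


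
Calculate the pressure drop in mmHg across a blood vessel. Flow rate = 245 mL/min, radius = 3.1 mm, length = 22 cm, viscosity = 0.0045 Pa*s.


dP = 8*mu*L*Q / (pi*r^4)
Q = 245 mL/min = 4.08333e-06 m^3/s
dP = 111.466 Pa = 111.466 / 133.322 mmHg = 0.8361 mmHg


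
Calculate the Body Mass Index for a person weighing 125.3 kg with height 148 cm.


BMI = weight / height^2
height = 148 cm = 1.48 m
BMI = 125.3 / 1.48^2
BMI = 57.2 kg/m^2


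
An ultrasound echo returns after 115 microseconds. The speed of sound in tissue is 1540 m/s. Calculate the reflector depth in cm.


depth = c * t / 2
t = 115 us = 1.1500e-04 s
depth = 1540 * 1.1500e-04 / 2
depth = 0.08855 m = 8.855 cm


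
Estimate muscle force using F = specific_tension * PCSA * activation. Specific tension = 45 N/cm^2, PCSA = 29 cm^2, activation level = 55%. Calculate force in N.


F = sigma * PCSA * activation
F = 45 * 29 * 0.55
F = 717.8 N


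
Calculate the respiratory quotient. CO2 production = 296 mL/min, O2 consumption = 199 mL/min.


RQ = VCO2 / VO2
RQ = 296 / 199
RQ = 1.487


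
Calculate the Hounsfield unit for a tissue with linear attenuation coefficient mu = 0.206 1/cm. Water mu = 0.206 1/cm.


HU = ((mu_tissue - mu_water) / mu_water) * 1000
HU = ((0.206 - 0.206) / 0.206) * 1000
HU = 0


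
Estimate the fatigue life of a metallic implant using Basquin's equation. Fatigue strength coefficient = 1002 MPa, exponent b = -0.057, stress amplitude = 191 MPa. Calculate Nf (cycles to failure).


sigma_a = sigma_f' * (2Nf)^b
2Nf = (sigma_a/sigma_f')^(1/b)
2Nf = (191/1002)^(1/-0.057)
2Nf = 4.2527797e+12
Nf = 2.1264e+12


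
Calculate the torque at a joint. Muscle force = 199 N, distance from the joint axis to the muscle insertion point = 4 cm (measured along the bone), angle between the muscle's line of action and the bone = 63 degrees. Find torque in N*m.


Torque = F * d * sin(theta)   (moment arm = d*sin(theta))
d = 4 cm = 0.04 m
Torque = 199 * 0.04 * sin(63)
Torque = 7.092 N*m
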